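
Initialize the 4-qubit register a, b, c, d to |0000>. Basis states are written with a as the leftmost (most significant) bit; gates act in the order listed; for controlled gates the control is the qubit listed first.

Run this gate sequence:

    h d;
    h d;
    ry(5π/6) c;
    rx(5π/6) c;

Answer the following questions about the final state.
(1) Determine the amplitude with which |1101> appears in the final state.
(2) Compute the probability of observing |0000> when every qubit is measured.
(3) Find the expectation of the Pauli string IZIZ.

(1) The final state's coefficient on |1101> equals 0. Key observation: steps 1-2 multiply out to the identity, so the circuit reduces to the remaining gates.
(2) Outcome |0000> occurs with probability 7/8.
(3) In the final state, IZIZ has expectation 1.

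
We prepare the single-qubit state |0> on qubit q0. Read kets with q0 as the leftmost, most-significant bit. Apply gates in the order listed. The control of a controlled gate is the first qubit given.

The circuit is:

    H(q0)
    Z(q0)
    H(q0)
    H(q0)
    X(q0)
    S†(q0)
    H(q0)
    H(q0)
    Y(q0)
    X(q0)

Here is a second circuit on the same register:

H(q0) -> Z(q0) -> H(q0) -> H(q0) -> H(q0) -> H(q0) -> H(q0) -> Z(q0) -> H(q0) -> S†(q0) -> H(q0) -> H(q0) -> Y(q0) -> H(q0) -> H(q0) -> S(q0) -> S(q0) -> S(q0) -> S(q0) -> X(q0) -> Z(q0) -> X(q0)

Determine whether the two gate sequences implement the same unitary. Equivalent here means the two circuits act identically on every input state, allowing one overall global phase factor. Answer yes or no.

No, they are not equivalent — no single phase factor reconciles the two unitaries.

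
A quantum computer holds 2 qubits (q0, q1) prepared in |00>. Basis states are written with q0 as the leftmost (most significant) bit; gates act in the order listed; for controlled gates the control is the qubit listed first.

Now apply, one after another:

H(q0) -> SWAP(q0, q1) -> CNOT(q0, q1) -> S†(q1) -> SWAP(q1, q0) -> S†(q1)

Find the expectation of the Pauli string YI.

The observable YI averages to -1.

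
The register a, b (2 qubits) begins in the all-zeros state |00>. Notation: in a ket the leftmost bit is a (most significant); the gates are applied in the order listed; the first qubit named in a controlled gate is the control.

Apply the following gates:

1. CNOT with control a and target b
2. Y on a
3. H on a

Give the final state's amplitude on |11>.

The final state's coefficient on |11> equals 0.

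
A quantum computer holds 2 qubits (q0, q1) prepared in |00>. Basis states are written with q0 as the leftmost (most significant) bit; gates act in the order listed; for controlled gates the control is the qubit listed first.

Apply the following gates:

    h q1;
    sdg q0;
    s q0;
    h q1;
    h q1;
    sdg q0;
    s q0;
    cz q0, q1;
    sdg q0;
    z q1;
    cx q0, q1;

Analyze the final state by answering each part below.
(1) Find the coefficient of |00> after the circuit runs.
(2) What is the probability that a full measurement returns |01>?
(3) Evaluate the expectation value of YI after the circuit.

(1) |00> carries amplitude sqrt(2)/2 in the final state. Key observation: gates 2-7 undo each other exactly, leaving only the rest of the circuit to track.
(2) The probability of measuring |01> is 1/2.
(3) The observable YI averages to 0.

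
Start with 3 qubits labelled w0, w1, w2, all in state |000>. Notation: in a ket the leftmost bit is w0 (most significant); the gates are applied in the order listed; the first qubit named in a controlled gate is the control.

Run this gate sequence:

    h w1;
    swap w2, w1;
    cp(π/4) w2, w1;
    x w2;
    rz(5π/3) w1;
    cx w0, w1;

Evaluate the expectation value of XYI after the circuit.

In the final state, XYI has expectation 0.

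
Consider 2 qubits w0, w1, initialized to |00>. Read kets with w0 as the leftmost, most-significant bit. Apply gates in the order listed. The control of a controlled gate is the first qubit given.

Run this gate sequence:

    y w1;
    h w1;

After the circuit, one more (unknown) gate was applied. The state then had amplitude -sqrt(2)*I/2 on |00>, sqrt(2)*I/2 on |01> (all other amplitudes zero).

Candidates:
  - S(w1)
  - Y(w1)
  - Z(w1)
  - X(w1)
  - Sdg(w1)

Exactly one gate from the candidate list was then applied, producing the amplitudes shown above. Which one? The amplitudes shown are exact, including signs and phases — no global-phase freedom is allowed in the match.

The applied gate was X(w1).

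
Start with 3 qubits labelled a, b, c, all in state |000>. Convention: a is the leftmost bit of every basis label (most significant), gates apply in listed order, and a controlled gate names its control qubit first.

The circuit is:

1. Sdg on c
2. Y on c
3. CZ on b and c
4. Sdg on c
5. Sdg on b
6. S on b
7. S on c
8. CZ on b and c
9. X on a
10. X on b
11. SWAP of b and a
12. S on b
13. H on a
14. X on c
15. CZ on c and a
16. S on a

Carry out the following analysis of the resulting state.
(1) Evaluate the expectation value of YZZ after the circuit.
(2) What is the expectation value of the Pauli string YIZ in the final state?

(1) The expectation value of YZZ is 1. Key observation: gates 3-8 undo each other exactly, leaving only the rest of the circuit to track.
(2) In the final state, YIZ has expectation -1.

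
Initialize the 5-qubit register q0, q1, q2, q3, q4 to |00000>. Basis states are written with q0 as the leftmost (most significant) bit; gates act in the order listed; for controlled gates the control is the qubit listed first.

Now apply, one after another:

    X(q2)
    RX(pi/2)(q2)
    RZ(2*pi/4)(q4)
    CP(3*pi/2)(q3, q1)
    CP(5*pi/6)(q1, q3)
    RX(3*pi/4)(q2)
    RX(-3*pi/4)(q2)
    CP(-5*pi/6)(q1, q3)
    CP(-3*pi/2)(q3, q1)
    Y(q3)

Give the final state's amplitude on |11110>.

The final state's coefficient on |11110> equals 0. Key observation: gates 4-9 undo each other exactly, leaving only the rest of the circuit to track.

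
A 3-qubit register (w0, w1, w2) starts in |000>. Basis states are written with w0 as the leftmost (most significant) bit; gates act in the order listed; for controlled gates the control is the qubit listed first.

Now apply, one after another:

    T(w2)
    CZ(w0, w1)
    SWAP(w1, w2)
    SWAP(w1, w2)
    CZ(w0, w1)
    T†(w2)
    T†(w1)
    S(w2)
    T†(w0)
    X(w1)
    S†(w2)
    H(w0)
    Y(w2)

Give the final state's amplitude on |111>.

The final state's coefficient on |111> equals sqrt(2)*I/2. Key observation: steps 1-6 multiply out to the identity, so the circuit reduces to the remaining gates.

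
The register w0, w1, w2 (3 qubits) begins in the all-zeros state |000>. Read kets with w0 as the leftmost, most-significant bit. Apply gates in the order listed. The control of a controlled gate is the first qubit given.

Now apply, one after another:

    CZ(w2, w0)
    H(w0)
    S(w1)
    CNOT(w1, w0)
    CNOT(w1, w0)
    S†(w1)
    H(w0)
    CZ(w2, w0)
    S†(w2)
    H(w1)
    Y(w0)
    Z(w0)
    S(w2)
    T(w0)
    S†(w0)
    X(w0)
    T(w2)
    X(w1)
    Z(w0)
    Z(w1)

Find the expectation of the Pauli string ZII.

The expectation value of ZII is 1. Key observation: steps 1-8 multiply out to the identity, so the circuit reduces to the remaining gates.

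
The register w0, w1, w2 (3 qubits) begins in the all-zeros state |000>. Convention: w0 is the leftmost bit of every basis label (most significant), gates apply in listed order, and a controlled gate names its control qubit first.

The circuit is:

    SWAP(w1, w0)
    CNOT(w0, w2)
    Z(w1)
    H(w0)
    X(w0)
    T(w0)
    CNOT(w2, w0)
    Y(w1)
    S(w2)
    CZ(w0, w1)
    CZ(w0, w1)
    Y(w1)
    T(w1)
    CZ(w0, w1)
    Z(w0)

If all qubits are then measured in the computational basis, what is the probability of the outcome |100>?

A full measurement returns |100> with probability 1/2. Key observation: the block from step 10 through step 11 cancels to the identity and can be dropped.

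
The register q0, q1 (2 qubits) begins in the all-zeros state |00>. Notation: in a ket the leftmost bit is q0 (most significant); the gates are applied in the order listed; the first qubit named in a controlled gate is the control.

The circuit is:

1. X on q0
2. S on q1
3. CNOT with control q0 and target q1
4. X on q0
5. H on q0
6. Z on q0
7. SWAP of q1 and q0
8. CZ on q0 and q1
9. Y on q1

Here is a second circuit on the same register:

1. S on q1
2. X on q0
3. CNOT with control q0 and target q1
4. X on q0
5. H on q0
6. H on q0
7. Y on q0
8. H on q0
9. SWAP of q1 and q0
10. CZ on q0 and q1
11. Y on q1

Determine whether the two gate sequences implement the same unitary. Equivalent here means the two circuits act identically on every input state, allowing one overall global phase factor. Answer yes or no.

No: there is an input state on which the two circuits produce genuinely different outputs (not merely differing by a phase).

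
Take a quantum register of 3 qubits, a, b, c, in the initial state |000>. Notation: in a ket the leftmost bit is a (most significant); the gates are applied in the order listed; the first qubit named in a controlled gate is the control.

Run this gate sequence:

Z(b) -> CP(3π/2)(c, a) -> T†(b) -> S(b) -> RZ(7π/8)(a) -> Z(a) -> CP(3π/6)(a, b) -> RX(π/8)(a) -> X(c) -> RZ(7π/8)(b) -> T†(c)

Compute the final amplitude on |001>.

|001> carries amplitude exp(7*I*pi/8)*cos(pi/16) in the final state.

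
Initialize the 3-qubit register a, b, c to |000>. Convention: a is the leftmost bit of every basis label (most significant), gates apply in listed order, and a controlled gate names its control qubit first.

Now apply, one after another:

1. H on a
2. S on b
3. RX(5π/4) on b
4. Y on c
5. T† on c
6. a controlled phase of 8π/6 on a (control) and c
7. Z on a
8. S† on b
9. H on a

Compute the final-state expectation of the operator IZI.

The expectation value of IZI is -sqrt(2)/2.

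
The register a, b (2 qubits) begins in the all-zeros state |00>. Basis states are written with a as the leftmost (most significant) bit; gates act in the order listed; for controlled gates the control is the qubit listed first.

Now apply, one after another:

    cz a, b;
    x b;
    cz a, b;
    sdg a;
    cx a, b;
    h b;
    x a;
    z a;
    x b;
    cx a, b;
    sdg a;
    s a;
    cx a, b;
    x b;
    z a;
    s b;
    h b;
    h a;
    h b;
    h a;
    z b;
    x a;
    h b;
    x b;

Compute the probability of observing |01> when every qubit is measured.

A full measurement returns |01> with probability 1/2. Key observation: the block from step 8 through step 15 cancels to the identity and can be dropped.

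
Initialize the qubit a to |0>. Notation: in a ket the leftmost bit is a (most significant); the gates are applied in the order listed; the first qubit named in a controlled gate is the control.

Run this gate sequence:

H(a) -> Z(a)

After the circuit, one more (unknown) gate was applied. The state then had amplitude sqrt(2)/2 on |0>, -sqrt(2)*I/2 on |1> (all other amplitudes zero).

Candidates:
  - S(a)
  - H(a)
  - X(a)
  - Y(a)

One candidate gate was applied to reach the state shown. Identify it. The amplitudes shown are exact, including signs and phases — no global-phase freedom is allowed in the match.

It was S(a) that produced the state shown.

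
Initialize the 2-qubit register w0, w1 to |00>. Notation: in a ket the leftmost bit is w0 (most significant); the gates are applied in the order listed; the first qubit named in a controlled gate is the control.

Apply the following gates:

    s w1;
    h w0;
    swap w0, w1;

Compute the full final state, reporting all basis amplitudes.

After the circuit, the state carries amplitude sqrt(2)/2 on |00>, sqrt(2)/2 on |01>, 0 on |10>, 0 on |11>.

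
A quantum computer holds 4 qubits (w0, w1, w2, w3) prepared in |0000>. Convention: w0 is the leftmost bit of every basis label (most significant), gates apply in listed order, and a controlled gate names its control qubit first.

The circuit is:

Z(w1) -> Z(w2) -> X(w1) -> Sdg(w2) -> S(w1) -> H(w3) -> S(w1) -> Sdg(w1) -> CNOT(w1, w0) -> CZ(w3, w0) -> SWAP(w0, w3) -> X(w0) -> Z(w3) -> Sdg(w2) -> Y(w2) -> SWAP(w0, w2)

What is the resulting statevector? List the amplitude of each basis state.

After the circuit, the state carries amplitude -sqrt(2)/2 on |1101>, sqrt(2)/2 on |1111>, and 0 on every other basis state.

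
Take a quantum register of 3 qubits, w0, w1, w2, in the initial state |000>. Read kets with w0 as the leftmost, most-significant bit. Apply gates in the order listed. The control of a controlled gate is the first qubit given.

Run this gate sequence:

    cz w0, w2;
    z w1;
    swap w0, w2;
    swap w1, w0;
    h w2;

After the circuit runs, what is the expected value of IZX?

In the final state, IZX has expectation 1.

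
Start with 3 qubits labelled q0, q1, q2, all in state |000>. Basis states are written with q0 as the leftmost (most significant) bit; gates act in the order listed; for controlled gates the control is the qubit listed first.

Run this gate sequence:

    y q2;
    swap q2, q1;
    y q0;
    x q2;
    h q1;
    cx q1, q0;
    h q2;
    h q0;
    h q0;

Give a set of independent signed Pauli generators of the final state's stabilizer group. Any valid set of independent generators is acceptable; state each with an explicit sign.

One valid set of independent stabilizer generators is -XXI, -IIX, -ZZI (any independent generating set of the same group is equally correct).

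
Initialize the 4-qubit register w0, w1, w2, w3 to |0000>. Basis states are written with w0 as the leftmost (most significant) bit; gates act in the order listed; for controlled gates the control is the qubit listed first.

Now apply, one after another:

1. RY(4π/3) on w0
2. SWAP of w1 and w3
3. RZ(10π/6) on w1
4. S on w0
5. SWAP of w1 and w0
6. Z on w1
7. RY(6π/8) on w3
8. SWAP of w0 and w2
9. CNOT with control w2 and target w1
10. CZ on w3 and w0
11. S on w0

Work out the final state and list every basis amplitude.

The resulting statevector has amplitude sqrt(2 - sqrt(2))*exp(I*pi/6)/4 on |0000>, sqrt(sqrt(2) + 2)*exp(I*pi/6)/4 on |0001>, sqrt(6 - 3*sqrt(2))*exp(2*I*pi/3)/4 on |0100>, sqrt(3*sqrt(2) + 6)*exp(2*I*pi/3)/4 on |0101>, and 0 on every other basis state.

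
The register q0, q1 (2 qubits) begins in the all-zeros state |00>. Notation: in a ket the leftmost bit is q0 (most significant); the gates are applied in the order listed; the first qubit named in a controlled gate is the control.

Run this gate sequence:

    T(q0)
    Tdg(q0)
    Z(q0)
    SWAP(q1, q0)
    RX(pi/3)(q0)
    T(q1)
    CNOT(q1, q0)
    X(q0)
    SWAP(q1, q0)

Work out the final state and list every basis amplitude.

The resulting statevector has amplitude -I/2 on |00>, sqrt(3)/2 on |01>, 0 on |10>, 0 on |11>.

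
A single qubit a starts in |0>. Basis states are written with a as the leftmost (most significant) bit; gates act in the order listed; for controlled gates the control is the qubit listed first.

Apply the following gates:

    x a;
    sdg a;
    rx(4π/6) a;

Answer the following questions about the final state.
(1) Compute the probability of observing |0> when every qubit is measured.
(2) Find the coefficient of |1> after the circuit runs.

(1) Outcome |0> occurs with probability 3/4.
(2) |1> carries amplitude -I/2 in the final state.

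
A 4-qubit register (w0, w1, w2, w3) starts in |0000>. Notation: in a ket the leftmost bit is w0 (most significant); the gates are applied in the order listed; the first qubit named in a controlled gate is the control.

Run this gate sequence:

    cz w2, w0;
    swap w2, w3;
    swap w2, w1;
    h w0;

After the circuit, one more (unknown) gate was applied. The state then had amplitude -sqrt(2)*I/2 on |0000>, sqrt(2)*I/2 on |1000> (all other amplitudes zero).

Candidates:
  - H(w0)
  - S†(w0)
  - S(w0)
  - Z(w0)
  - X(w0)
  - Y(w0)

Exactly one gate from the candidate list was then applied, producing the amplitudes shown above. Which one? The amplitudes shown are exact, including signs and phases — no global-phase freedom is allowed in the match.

The applied gate was Y(w0).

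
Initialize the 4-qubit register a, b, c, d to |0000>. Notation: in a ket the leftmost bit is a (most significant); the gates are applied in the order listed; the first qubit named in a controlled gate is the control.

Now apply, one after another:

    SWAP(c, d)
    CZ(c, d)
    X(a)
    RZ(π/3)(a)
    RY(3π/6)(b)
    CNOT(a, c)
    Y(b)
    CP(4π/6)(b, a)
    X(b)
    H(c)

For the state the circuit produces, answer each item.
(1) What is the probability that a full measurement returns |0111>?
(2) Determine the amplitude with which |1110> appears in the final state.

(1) The probability of measuring |0111> is 0.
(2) The amplitude on |1110> is exp(2*I*pi/3)/2.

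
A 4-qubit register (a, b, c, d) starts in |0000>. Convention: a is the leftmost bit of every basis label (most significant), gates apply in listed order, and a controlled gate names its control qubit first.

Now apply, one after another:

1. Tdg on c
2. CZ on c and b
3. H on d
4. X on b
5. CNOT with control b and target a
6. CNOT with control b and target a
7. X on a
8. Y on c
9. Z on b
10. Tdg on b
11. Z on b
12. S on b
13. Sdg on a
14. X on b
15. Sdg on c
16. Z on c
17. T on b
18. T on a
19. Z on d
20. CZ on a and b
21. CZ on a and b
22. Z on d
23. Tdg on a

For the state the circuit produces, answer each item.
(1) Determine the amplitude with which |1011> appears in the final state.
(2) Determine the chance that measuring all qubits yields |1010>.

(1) |1011> carries amplitude sqrt(2)*exp(3*I*pi/4)/2 in the final state. Key observation: steps 18-23 multiply out to the identity, so the circuit reduces to the remaining gates.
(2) The probability of measuring |1010> is 1/2.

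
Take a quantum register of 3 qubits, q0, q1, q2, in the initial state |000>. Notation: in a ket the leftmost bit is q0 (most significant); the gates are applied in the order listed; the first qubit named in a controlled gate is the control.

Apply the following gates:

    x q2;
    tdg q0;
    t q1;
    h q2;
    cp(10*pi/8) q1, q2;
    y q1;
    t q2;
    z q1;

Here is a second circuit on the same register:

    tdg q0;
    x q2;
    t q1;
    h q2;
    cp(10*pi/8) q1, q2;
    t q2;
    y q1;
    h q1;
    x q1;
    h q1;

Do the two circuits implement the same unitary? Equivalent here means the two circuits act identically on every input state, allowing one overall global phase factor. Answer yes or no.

Yes, they are equivalent — the unitaries differ by at most a global phase.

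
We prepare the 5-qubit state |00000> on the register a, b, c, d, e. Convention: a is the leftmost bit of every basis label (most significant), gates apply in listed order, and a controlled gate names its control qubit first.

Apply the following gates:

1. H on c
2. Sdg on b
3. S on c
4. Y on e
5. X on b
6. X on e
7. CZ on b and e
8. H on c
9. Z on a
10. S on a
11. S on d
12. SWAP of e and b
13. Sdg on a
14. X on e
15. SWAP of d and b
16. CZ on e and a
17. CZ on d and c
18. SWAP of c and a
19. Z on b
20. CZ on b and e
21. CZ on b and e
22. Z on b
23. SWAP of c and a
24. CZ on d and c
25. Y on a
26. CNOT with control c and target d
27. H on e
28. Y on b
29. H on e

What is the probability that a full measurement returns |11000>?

A full measurement returns |11000> with probability 1/2.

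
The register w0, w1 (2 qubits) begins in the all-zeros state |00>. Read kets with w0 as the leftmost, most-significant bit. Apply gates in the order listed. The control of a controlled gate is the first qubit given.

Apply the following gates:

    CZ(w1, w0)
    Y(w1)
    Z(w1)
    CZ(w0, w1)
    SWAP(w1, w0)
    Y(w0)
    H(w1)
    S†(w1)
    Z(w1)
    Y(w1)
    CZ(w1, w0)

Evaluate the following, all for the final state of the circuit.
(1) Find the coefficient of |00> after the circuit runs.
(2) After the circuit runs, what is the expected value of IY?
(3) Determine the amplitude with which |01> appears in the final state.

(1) The final state's coefficient on |00> equals -sqrt(2)/2.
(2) The expectation value of IY is 1.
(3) The amplitude on |01> is -sqrt(2)*I/2.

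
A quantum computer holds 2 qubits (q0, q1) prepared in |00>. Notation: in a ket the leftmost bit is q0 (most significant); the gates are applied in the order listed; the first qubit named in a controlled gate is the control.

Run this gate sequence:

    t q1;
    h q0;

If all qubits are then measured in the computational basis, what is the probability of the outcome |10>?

Outcome |10> occurs with probability 1/2.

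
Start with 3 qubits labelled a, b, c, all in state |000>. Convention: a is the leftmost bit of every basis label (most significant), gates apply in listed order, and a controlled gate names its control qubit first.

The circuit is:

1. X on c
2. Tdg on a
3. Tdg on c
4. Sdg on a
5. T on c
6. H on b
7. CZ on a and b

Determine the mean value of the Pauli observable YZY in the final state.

The observable YZY averages to 0.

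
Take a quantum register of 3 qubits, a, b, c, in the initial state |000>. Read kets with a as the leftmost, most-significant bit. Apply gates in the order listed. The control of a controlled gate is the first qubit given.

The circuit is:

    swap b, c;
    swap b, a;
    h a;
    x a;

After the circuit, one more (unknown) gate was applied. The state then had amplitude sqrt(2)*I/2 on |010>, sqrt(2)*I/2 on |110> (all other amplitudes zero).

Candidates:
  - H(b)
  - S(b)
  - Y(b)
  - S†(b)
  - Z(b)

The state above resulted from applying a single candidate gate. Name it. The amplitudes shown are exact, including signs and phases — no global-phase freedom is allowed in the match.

The applied gate was Y(b).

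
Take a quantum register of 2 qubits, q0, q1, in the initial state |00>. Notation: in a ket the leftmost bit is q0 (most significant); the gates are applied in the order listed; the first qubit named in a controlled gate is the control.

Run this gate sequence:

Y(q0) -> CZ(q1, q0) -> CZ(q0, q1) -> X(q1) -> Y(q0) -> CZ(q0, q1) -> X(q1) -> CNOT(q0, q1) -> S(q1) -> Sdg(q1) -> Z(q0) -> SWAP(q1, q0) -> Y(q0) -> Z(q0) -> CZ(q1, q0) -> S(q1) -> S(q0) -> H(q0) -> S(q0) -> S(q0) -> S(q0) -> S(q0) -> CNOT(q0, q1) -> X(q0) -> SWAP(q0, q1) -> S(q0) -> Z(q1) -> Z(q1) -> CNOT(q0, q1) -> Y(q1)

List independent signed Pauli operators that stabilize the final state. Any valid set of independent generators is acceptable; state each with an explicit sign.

One valid set of independent stabilizer generators is -YI, +IZ (any independent generating set of the same group is equally correct).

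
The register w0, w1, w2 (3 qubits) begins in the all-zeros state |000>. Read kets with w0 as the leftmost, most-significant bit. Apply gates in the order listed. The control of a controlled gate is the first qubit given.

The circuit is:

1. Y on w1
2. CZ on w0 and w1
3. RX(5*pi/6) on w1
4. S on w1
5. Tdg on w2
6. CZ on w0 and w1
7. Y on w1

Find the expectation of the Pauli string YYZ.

The observable YYZ averages to 0.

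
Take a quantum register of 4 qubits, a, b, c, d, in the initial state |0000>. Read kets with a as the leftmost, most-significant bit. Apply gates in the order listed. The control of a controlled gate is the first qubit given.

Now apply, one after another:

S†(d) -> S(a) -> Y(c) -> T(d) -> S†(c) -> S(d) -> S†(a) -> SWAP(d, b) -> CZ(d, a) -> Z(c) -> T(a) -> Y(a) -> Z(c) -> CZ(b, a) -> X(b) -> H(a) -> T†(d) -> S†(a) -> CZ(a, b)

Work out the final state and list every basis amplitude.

After the circuit, the state carries amplitude sqrt(2)*I/2 on |0110>, sqrt(2)/2 on |1110>, and 0 on every other basis state.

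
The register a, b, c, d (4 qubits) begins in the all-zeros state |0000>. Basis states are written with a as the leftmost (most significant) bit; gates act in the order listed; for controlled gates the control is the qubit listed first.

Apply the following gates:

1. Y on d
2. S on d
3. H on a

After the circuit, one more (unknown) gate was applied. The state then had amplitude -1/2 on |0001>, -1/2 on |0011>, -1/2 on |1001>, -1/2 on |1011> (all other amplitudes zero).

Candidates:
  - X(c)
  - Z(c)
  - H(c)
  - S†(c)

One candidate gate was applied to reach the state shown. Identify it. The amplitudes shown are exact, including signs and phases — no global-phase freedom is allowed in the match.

The unique candidate consistent with the amplitudes is H(c).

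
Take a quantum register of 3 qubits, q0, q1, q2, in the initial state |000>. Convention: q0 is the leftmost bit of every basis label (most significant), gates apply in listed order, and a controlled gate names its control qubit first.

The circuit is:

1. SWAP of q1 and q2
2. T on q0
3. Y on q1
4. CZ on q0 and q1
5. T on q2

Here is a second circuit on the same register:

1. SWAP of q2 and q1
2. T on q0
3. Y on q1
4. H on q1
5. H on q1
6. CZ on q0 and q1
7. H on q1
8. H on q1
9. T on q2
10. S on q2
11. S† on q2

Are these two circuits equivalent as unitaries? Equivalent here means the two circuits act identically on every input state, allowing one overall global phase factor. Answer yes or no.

Yes, they are equivalent — the unitaries differ by at most a global phase.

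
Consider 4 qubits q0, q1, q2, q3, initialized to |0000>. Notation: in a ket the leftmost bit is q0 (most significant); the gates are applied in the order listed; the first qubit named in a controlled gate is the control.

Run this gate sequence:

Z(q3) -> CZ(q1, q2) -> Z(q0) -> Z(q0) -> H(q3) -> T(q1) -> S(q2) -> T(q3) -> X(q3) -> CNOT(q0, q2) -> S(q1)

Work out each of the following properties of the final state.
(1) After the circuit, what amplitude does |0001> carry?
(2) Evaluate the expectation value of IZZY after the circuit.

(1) |0001> carries amplitude sqrt(2)/2 in the final state.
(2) In the final state, IZZY has expectation -sqrt(2)/2.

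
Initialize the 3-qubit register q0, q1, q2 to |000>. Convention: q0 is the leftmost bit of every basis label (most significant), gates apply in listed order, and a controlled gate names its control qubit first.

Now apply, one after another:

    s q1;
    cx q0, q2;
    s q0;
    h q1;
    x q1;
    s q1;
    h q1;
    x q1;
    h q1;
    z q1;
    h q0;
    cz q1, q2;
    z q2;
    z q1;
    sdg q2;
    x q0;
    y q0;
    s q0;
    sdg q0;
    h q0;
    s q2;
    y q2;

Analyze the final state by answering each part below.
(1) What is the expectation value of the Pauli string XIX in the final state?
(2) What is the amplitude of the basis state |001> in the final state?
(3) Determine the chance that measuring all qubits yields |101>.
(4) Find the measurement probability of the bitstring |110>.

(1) In the final state, XIX has expectation 0. Key observation: gates 7-10 undo each other exactly, leaving only the rest of the circuit to track.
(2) The amplitude on |001> is 0.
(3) A full measurement returns |101> with probability 1/2.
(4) A full measurement returns |110> with probability 0.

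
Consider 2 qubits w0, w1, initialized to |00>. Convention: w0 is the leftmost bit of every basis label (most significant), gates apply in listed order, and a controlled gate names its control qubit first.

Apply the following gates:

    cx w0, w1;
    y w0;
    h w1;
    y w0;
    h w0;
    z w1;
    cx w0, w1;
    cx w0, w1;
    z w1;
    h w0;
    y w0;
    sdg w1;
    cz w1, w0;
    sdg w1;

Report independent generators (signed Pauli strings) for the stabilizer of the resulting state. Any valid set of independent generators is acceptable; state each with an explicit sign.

The final state is stabilized by the group generated by +IX, -ZI; other independent generating sets are equally valid.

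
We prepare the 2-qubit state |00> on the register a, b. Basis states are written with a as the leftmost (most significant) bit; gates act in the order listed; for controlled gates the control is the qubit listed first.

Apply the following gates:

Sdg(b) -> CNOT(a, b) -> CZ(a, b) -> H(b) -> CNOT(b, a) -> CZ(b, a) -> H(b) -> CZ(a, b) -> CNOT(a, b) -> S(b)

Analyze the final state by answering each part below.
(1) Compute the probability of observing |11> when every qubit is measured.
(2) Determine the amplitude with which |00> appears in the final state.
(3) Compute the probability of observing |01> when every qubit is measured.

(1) The probability of measuring |11> is 1/4.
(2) The amplitude on |00> is 1/2.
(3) Outcome |01> occurs with probability 1/4.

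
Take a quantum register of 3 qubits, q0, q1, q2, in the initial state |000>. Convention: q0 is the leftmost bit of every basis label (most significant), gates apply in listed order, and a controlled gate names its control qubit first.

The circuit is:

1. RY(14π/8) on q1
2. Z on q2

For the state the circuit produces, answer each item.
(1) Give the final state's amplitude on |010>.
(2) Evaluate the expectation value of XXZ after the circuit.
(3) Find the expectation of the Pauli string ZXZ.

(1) The amplitude on |010> is sqrt(2 - sqrt(2))/2.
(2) In the final state, XXZ has expectation 0.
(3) The observable ZXZ averages to -sqrt(2)/2.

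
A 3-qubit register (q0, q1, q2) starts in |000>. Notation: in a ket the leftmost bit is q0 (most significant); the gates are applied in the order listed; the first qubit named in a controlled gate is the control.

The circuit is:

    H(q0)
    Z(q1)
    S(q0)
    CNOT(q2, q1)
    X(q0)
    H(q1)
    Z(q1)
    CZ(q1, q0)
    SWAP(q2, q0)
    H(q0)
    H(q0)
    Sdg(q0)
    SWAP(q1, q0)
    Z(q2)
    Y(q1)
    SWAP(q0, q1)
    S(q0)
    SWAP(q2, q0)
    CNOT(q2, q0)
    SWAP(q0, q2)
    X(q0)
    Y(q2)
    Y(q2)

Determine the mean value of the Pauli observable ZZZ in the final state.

In the final state, ZZZ has expectation 0.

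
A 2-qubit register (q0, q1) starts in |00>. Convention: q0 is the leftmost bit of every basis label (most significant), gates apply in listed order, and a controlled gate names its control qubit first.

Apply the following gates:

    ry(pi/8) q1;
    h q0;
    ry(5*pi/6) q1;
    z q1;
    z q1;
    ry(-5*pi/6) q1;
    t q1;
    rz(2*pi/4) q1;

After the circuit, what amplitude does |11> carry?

|11> carries amplitude sqrt(2)*I*sin(pi/16)/2 in the final state. Key observation: gates 3-6 undo each other exactly, leaving only the rest of the circuit to track.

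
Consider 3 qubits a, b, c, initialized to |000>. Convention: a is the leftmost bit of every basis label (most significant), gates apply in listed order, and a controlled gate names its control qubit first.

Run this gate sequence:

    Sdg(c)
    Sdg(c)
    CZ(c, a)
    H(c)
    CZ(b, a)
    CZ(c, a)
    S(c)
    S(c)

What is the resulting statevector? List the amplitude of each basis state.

After the circuit, the state carries amplitude sqrt(2)/2 on |000>, -sqrt(2)/2 on |001>, and 0 on every other basis state.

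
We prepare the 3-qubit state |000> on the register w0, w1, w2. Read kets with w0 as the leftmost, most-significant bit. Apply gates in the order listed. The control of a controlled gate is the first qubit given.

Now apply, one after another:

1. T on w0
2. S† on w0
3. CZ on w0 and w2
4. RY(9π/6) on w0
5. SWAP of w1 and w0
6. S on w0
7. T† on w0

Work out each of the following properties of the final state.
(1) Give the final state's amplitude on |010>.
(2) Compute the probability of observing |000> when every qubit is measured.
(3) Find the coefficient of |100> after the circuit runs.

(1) The amplitude on |010> is sqrt(2)/2.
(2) A full measurement returns |000> with probability 1/2.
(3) |100> carries amplitude 0 in the final state.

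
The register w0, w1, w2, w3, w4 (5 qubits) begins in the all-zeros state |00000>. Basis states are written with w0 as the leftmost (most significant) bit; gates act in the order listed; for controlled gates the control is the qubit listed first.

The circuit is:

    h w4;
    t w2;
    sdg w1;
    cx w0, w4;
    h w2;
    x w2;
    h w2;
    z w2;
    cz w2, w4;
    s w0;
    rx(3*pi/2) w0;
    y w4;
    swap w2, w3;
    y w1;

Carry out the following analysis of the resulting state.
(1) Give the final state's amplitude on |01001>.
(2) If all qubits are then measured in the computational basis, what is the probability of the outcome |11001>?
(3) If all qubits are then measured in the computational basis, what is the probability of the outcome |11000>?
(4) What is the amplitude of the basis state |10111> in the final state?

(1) The final state's coefficient on |01001> equals 1/2.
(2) The probability of measuring |11001> is 1/4.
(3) Outcome |11000> occurs with probability 1/4.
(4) |10111> carries amplitude 0 in the final state.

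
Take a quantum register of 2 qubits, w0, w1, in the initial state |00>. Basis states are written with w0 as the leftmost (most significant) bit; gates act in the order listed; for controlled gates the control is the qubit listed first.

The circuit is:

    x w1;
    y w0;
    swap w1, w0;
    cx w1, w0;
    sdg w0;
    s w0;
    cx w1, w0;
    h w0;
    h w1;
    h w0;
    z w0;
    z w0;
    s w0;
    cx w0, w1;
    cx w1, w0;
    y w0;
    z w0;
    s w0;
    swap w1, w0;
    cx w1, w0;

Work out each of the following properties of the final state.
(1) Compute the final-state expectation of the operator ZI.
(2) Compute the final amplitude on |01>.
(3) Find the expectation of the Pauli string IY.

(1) The observable ZI averages to 1. Key observation: the block from step 4 through step 7 cancels to the identity and can be dropped.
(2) The final state's coefficient on |01> equals -sqrt(2)/2.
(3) In the final state, IY has expectation -1.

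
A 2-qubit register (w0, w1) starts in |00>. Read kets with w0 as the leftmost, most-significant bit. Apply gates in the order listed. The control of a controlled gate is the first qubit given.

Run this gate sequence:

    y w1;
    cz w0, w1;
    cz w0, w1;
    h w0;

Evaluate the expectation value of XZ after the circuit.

The observable XZ averages to -1.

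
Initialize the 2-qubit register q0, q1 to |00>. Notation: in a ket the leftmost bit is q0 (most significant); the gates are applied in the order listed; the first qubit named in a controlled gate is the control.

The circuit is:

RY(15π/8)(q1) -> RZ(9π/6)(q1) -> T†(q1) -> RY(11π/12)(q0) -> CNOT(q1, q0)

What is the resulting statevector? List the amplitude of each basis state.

The resulting statevector has amplitude sqrt(3)*sqrt(1/2 - sqrt(2)/4)*exp(-3*I*pi/4)*cos(pi/16)/2 - sqrt(sqrt(2)/4 + 1/2)*exp(-3*I*pi/4)*cos(pi/16)/2 on |00>, I*sqrt(1/2 - sqrt(2)/4)*sin(pi/16)/2 + sqrt(3)*I*sqrt(sqrt(2)/4 + 1/2)*sin(pi/16)/2 on |01>, -sqrt(1/2 - sqrt(2)/4)*exp(-3*I*pi/4)*cos(pi/16)/2 - sqrt(3)*sqrt(sqrt(2)/4 + 1/2)*exp(-3*I*pi/4)*cos(pi/16)/2 on |10>, -sqrt(3)*I*sqrt(1/2 - sqrt(2)/4)*sin(pi/16)/2 + I*sqrt(sqrt(2)/4 + 1/2)*sin(pi/16)/2 on |11>.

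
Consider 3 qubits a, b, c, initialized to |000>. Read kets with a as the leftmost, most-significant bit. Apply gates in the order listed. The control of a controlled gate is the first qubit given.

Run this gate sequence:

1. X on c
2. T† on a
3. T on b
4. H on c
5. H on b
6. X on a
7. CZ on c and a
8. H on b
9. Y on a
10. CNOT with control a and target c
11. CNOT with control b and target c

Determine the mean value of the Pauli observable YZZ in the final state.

The expectation value of YZZ is 0.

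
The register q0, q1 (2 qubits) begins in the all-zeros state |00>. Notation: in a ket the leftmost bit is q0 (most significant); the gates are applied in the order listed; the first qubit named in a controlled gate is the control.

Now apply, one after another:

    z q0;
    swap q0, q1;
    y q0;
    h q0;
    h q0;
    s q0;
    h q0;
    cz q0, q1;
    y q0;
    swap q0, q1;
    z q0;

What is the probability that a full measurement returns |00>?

The probability of measuring |00> is 1/2.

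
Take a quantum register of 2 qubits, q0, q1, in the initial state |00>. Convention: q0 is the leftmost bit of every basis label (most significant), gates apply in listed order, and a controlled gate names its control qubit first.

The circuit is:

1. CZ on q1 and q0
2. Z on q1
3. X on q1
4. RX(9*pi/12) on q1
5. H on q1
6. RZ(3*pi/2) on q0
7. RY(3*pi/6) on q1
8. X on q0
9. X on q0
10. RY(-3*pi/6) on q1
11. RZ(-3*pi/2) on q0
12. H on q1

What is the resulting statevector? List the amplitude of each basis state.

The resulting statevector has amplitude -I*sqrt(sqrt(2) + 2)/2 on |00>, sqrt(2 - sqrt(2))/2 on |01>, 0 on |10>, 0 on |11>. Key observation: gates 5-12 undo each other exactly, leaving only the rest of the circuit to track.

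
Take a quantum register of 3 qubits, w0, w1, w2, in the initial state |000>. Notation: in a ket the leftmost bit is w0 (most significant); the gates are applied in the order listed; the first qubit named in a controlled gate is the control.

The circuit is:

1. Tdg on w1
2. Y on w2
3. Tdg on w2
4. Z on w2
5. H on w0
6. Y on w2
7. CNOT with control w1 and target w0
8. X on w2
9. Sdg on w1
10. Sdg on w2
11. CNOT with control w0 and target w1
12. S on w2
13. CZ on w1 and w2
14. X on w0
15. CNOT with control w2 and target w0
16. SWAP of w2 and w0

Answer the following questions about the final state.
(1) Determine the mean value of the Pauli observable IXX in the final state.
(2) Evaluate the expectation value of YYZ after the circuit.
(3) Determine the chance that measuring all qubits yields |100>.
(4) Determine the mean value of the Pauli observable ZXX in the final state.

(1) In the final state, IXX has expectation -1.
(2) The expectation value of YYZ is 0.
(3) Outcome |100> occurs with probability 1/2.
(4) In the final state, ZXX has expectation 1.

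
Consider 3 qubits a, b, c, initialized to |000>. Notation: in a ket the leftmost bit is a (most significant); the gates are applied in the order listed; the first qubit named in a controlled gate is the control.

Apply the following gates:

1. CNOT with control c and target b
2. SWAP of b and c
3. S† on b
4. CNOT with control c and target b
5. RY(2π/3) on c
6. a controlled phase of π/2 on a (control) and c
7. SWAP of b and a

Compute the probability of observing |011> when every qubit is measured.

Outcome |011> occurs with probability 0.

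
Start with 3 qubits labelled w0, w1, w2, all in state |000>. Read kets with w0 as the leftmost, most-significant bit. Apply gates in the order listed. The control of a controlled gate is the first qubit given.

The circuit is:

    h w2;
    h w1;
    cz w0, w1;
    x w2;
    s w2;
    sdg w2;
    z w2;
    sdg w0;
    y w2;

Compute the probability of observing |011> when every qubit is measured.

A full measurement returns |011> with probability 1/4.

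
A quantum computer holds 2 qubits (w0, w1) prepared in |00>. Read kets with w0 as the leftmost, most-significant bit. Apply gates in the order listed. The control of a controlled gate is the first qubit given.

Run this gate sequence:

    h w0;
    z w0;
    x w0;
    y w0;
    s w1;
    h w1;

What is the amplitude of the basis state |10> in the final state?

The final state's coefficient on |10> equals -I/2.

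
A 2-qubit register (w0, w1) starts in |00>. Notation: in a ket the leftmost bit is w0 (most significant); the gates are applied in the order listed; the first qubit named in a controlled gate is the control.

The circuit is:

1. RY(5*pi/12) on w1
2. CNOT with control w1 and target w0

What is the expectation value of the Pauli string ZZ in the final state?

The observable ZZ averages to 1.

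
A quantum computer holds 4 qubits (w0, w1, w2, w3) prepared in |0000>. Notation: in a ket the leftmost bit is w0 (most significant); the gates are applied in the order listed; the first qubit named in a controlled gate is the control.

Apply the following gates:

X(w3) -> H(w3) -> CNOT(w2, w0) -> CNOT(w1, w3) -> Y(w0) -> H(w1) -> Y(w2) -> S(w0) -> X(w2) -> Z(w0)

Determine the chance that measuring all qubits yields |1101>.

Outcome |1101> occurs with probability 1/4.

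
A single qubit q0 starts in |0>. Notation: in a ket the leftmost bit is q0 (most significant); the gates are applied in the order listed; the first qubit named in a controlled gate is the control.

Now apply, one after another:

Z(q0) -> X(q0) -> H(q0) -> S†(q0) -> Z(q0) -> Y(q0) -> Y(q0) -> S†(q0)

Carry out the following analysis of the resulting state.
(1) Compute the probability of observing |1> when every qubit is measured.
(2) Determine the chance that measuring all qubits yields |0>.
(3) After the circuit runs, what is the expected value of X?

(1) A full measurement returns |1> with probability 1/2.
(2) Outcome |0> occurs with probability 1/2.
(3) The observable X averages to -1.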